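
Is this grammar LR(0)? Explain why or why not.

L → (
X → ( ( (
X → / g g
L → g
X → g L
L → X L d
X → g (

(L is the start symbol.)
No. Shift-reduce conflict between [L → ( .] and [X → ( . ( (]

A grammar is LR(0) if no state in the canonical LR(0) collection has:
  - both a shift item (dot before a terminal) and a complete item (shift-reduce conflict), or
  - two or more complete items (reduce-reduce conflict; the accept item [L' → L .] counts as a complete item here).

Augment with L' → L and build the canonical LR(0) collection (I0 = CLOSURE({[L' → . L]}), then GOTO on every symbol after a dot until no new states appear). It has 14 states:
  I0: { [L → . (], [L → . X L d], [L → . g], [L' → . L], [X → . ( ( (], [X → . / g g], [X → . g (], [X → . g L] }  — shift
  I1: { [L → ( .], [X → ( . ( (] }  — shift, reduce
  I2: { [X → / . g g] }  — shift
  I3: { [L' → L .] }  — accept
  I4: { [L → . (], [L → . X L d], [L → . g], [L → X . L d], [X → . ( ( (], [X → . / g g], [X → . g (], [X → . g L] }  — shift
  I5: { [L → . (], [L → . X L d], [L → . g], [L → g .], [X → . ( ( (], [X → . / g g], [X → . g (], [X → . g L], [X → g . (], [X → g . L] }  — shift, reduce
  I6: { [L → ( .], [X → ( . ( (], [X → g ( .] }  — shift, 2 reduces
  I7: { [X → g L .] }  — reduce
  I8: { [X → ( ( . (] }  — shift
  I9: { [X → ( ( ( .] }  — reduce
  I10: { [L → X L . d] }  — shift
  I11: { [L → X L d .] }  — reduce
  I12: { [X → / g . g] }  — shift
  I13: { [X → / g g .] }  — reduce

Conflict in state I1:
  Shift-reduce conflict between [L → ( .] and [X → ( . ( (]
So the grammar is NOT LR(0).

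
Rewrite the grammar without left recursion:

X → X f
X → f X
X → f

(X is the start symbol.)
X is directly left-recursive. The standard transformation for
  A → A α₁ | ... | A α_m | β₁ | ... | β_n
is
  A  → β₁ A' | ... | β_n A'
  A' → α₁ A' | ... | α_m A' | ε

X → f X becomes X → f X X'
X → f becomes X → f X'
X → X f becomes X' → f X'
Add X' → ε

Resulting grammar:
X → f X X'
X → f X'
X' → f X'
X' → ε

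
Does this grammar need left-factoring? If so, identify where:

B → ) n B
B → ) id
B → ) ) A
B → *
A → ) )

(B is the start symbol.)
Left-factoring is needed when two productions for the same non-terminal
share a common prefix on the right-hand side.

Productions for B:
  B → ) n B
  B → ) id
  B → ) ) A
  B → *

Found common prefix ')' in productions for B

Answer: Yes, B has productions with common prefix ')'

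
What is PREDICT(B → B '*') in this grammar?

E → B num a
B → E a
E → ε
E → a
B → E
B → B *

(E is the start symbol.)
{ '*', 'a', 'num' }

PREDICT(B → B '*') = (FIRST(RHS) \ {ε}) ∪ (FOLLOW(B) if ε ∈ FIRST(RHS), i.e. RHS ⇒* ε)
FIRST(B) = { '*', 'a', 'num', ε }
FIRST(B '*') = { '*', 'a', 'num' }
ε ∉ FIRST(B '*'), so FOLLOW(B) is not added.
PREDICT(B → B '*') = { '*', 'a', 'num' }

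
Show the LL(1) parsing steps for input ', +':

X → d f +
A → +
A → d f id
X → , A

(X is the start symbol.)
LL(1) parsing maintains a stack (initially the start symbol over $) and the input. At each step: if the stack top is a terminal, match it against the current input token; if it is a non-terminal N, replace it with the RHS of M[N, lookahead] (the unique production whose predict set contains the lookahead).

Stack is shown with the top on the left.

Stack  Input  Action
--------------------
X $    , + $  output X → , A
, A $  , + $  match ','
A $    + $    output A → +
+ $    + $    match '+'
$      $      accept

The string is accepted.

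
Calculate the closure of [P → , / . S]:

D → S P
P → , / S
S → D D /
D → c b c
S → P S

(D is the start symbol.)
{ [D → . S P], [D → . c b c], [P → , / . S], [P → . , / S], [S → . D D /], [S → . P S] }

Start with: [P → , / . S]
  [P → , / . S] has the dot before S: add [S → . D D /], [S → . P S]
  [S → . D D /] has the dot before D: add [D → . S P], [D → . c b c]
  [S → . P S] has the dot before P: add [P → . , / S]
No further items can be added.

CLOSURE = { [D → . S P], [D → . c b c], [P → , / . S], [P → . , / S], [S → . D D /], [S → . P S] }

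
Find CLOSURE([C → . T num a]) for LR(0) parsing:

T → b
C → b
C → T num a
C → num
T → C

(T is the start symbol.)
{ [C → . T num a], [C → . b], [C → . num], [T → . C], [T → . b] }

To compute CLOSURE, for each item [A → α.Bβ] where B is a non-terminal, add [B → .γ] for all productions B → γ; repeat for the newly added items until nothing changes.

Start with: [C → . T num a]
  [C → . T num a] has the dot before T: add [T → . b], [T → . C]
  [T → . C] has the dot before C: add [C → . b], [C → . num]
No further items can be added.

CLOSURE = { [C → . T num a], [C → . b], [C → . num], [T → . C], [T → . b] }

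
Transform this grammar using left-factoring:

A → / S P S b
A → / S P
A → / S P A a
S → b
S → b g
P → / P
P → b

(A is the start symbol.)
A → / S P A'
A' → S b
A' → ε
A' → A a
S → b S'
S' → ε
S' → g
P → / P
P → b

Left-factoring transforms A → αβ₁ | αβ₂ into A → αA' and A' → β₁ | β₂
(α is the longest common prefix among the alternatives). Repeat until
no nonterminal has two alternatives with a common prefix.

Round 1: A has alternatives sharing prefix '/ S P'. Introduce A': A → / S P A'
  Add: A' → S b
  Add: A' → ε
  Add: A' → A a

Round 2: S has alternatives sharing prefix 'b'. Introduce S': S → b S'
  Add: S' → ε
  Add: S' → g

No remaining common prefixes — done.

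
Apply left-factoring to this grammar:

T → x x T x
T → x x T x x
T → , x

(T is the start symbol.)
T → x x T x T'
T' → ε
T' → x
T → , x

Left-factoring transforms A → αβ₁ | αβ₂ into A → αA' and A' → β₁ | β₂
(α is the longest common prefix among the alternatives). Repeat until
no nonterminal has two alternatives with a common prefix.

Round 1: T has alternatives sharing prefix 'x x T x'. Introduce T': T → x x T x T'
  Add: T' → ε
  Add: T' → x

No remaining common prefixes — done.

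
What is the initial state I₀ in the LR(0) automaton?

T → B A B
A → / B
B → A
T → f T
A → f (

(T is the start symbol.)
{ [A → . / B], [A → . f (], [B → . A], [T → . B A B], [T → . f T], [T' → . T] }

First, augment the grammar with T' → T
I₀ = CLOSURE({ [T' → . T] }):
  [T' → . T] has the dot before T: add [T → . B A B], [T → . f T]
  [T → . B A B] has the dot before B: add [B → . A]
  [B → . A] has the dot before A: add [A → . / B], [A → . f (]
No further items can be added.

I₀ = { [A → . / B], [A → . f (], [B → . A], [T → . B A B], [T → . f T], [T' → . T] }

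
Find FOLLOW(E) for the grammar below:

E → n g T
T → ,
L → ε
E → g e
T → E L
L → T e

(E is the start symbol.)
To compute FOLLOW(E), find every occurrence of E on a right-hand side N → α E β: add FIRST(β) \ {ε}, and if β is empty or nullable also add FOLLOW(N). Iterate to a fixed point.

E is the start symbol, so $ ∈ FOLLOW(E).
In T → E L: E is followed by L, add FIRST(L) \ {ε} = { ',', 'g', 'n' }
  L is nullable, so also add FOLLOW(T)

The FOLLOW sets referred to above (computed the same way, to a fixed point):
  FOLLOW(T) = { $, ',', 'e', 'g', 'n' }

Taking the union: FOLLOW(E) = { $, ',', 'e', 'g', 'n' }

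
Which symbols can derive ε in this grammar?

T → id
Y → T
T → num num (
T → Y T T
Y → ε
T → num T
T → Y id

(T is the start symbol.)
ε-productions: Y → ε
So Y is immediately nullable.
No further non-terminal can be added: every production for the remaining non-terminals contains a terminal or a non-nullable non-terminal.
Nullable = { 'Y' }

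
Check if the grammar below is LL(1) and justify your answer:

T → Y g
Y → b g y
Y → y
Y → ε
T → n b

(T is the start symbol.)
A grammar is LL(1) if for each non-terminal N with multiple productions, the predict sets of those productions are pairwise disjoint, where PREDICT(N → α) = (FIRST(α) \ {ε}) ∪ (FOLLOW(N) if α ⇒* ε).

Relevant sets:
  FIRST(Y) = { 'b', 'y', ε }
  FOLLOW(Y) = { 'g' }

For T:
  PREDICT(T → Y g) = { 'b', 'g', 'y' }
  PREDICT(T → n b) = { 'n' }
For Y:
  PREDICT(Y → b g y) = { 'b' }
  PREDICT(Y → y) = { 'y' }
  PREDICT(Y → ε) = { 'g' }

All predict sets are disjoint. The grammar IS LL(1).

Answer: Yes, the grammar is LL(1).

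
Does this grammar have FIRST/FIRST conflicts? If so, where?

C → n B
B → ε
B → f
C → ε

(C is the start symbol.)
Productions for C:
  C → n B: FIRST = { 'n' }
  C → ε: FIRST = { ε }
Productions for B:
  B → ε: FIRST = { ε }
  B → f: FIRST = { 'f' }

All alternatives of each non-terminal have pairwise disjoint FIRST sets.

Answer: No FIRST/FIRST conflicts.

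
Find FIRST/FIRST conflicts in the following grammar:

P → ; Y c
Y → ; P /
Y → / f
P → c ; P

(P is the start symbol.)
A FIRST/FIRST conflict occurs when two productions N → α and N → β for the same non-terminal have FIRST(α) ∩ FIRST(β) ≠ ∅ (with ε ∈ FIRST of a nullable right-hand side, so two nullable alternatives also conflict).

Productions for P:
  P → ; Y c: FIRST = { ';' }
  P → c ; P: FIRST = { 'c' }
Productions for Y:
  Y → ; P /: FIRST = { ';' }
  Y → / f: FIRST = { '/' }

All alternatives of each non-terminal have pairwise disjoint FIRST sets.

Answer: No FIRST/FIRST conflicts.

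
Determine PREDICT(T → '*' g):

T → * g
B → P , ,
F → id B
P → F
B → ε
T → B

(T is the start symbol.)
{ '*' }

PREDICT(T → '*' g) = (FIRST(RHS) \ {ε}) ∪ (FOLLOW(T) if ε ∈ FIRST(RHS), i.e. RHS ⇒* ε)
FIRST('*' g) = { '*' }
ε ∉ FIRST('*' g), so FOLLOW(T) is not added.
PREDICT(T → '*' g) = { '*' }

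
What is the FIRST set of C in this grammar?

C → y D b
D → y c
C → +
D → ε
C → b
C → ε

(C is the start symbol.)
To compute FIRST(C), examine every production with C on the left-hand side, reading each right-hand side left to right until a non-nullable symbol is reached.

From C → y D b:
  - y is a terminal: add 'y' and stop
From C → +:
  - '+' is a terminal: add '+' and stop
From C → b:
  - b is a terminal: add 'b' and stop
From C → ε:
  - ε-production, so ε ∈ FIRST(C)

Collecting: FIRST(C) = { '+', 'b', 'y', ε }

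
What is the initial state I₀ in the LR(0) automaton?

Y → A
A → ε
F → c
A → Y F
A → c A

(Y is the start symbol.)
First, augment the grammar with Y' → Y
I₀ = CLOSURE({ [Y' → . Y] }):
  [Y' → . Y] has the dot before Y: add [Y → . A]
  [Y → . A] has the dot before A: add [A → .], [A → . Y F], [A → . c A]
No further items can be added.

I₀ = { [A → . Y F], [A → . c A], [A → .], [Y → . A], [Y' → . Y] }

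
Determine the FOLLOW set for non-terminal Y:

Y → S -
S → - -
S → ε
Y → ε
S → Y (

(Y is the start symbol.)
{ $, '(' }

Y is the start symbol, so $ ∈ FOLLOW(Y).
In S → Y (: Y is followed by '(', add FIRST('(') \ {ε} = { '(' }

Taking the union: FOLLOW(Y) = { $, '(' }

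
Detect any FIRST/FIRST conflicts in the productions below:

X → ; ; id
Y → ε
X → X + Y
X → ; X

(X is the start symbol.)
Yes. X → ';' ';' id / X → X '+' Y on { ';' }; X → ';' ';' id / X → ';' X on { ';' }; X → X '+' Y / X → ';' X on { ';' }

FIRST sets of the non-terminals at (or reachable through a nullable prefix from) the front of some alternative:
  FIRST(X) = { ';' }

Productions for X:
  X → ; ; id: FIRST = { ';' }
  X → X + Y: FIRST = { ';' }
  X → ; X: FIRST = { ';' }
Y has only one production, so no FIRST/FIRST conflict is possible there.

Conflict for X: X → ; ; id and X → X + Y
  Overlap: { ';' }
Conflict for X: X → ; ; id and X → ; X
  Overlap: { ';' }
Conflict for X: X → X + Y and X → ; X
  Overlap: { ';' }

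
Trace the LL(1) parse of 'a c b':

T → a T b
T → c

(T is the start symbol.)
LL(1) parsing maintains a stack (initially the start symbol over $) and the input. At each step: if the stack top is a terminal, match it against the current input token; if it is a non-terminal N, replace it with the RHS of M[N, lookahead] (the unique production whose predict set contains the lookahead).

Stack is shown with the top on the left.

Stack    Input    Action
------------------------
T $      a c b $  output T → a T b
a T b $  a c b $  match 'a'
T b $    c b $    output T → c
c b $    c b $    match 'c'
b $      b $      match 'b'
$        $        accept

The string is accepted.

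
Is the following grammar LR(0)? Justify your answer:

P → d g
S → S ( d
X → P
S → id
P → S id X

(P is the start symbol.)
Yes, the grammar is LR(0)

A grammar is LR(0) if no state in the canonical LR(0) collection has:
  - both a shift item (dot before a terminal) and a complete item (shift-reduce conflict), or
  - two or more complete items (reduce-reduce conflict; the accept item [P' → P .] counts as a complete item here).

Augment with P' → P and build the canonical LR(0) collection (I0 = CLOSURE({[P' → . P]}), then GOTO on every symbol after a dot until no new states appear). It has 11 states:
  I0: { [P → . S id X], [P → . d g], [P' → . P], [S → . S ( d], [S → . id] }  — shift
  I1: { [P' → P .] }  — accept
  I2: { [P → S . id X], [S → S . ( d] }  — shift
  I3: { [P → d . g] }  — shift
  I4: { [S → id .] }  — reduce
  I5: { [P → d g .] }  — reduce
  I6: { [S → S ( . d] }  — shift
  I7: { [P → . S id X], [P → . d g], [P → S id . X], [S → . S ( d], [S → . id], [X → . P] }  — shift
  I8: { [X → P .] }  — reduce
  I9: { [P → S id X .] }  — reduce
  I10: { [S → S ( d .] }  — reduce

Every state is either a pure shift/goto state or contains exactly one complete item and nothing to shift — no conflicts. The grammar is LR(0).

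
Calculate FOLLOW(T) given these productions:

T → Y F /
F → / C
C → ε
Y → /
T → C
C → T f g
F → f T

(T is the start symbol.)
{ $, '/', 'f' }

T is the start symbol, so $ ∈ FOLLOW(T).
In C → T f g: T is followed by f g, add FIRST(f g) \ {ε} = { 'f' }
In F → f T: T is at the end, add FOLLOW(F)

The FOLLOW sets referred to above (computed the same way, to a fixed point):
  FOLLOW(F) = { '/' }

Taking the union: FOLLOW(T) = { $, '/', 'f' }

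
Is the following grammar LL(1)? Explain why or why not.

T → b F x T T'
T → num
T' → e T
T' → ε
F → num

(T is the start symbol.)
A grammar is LL(1) if for each non-terminal N with multiple productions, the predict sets of those productions are pairwise disjoint, where PREDICT(N → α) = (FIRST(α) \ {ε}) ∪ (FOLLOW(N) if α ⇒* ε).

Relevant sets:
  FOLLOW(T') = { $, 'e' }

For T:
  PREDICT(T → b F x T T') = { 'b' }
  PREDICT(T → num) = { 'num' }
For T':
  PREDICT(T' → e T) = { 'e' }
  PREDICT(T' → ε) = { $, 'e' }
F has a single production, so nothing to check there.

Conflict found: Predict set conflict for T': { 'e' }
The grammar is NOT LL(1).

Answer: No. Predict set conflict for T': { 'e' }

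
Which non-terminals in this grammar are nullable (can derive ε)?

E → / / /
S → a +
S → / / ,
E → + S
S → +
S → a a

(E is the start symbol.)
A non-terminal is nullable if it can derive ε (the empty string): either it has an ε-production, or it has a production whose right-hand side consists entirely of nullable non-terminals.

There are no ε-productions, so no non-terminal can derive ε.
No non-terminals are nullable.

Answer: None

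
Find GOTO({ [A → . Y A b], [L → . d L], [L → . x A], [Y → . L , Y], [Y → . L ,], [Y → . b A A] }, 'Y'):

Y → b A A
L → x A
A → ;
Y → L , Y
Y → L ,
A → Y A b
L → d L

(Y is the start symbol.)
GOTO(I, 'Y') = CLOSURE({ [A → αX.β] : [A → α.Xβ] ∈ I, X = 'Y' })

Items with dot before 'Y', with the dot advanced:
  [A → . Y A b] → [A → Y . A b]
Closure of the advanced items:
  [A → Y . A b] has the dot before A: add [A → . ;], [A → . Y A b]
  [A → . Y A b] has the dot before Y: add [Y → . b A A], [Y → . L , Y], [Y → . L ,]
  [Y → . L , Y] has the dot before L: add [L → . x A], [L → . d L]

GOTO = { [A → . ;], [A → . Y A b], [A → Y . A b], [L → . d L], [L → . x A], [Y → . L , Y], [Y → . L ,], [Y → . b A A] }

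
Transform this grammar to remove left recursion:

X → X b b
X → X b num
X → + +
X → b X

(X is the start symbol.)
X is directly left-recursive. The standard transformation for
  A → A α₁ | ... | A α_m | β₁ | ... | β_n
is
  A  → β₁ A' | ... | β_n A'
  A' → α₁ A' | ... | α_m A' | ε

X → + + becomes X → + + X'
X → b X becomes X → b X X'
X → X b b becomes X' → b b X'
X → X b num becomes X' → b num X'
Add X' → ε

Resulting grammar:
X → + + X'
X → b X X'
X' → b b X'
X' → b num X'
X' → ε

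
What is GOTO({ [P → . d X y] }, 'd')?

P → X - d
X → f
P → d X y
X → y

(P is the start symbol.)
GOTO(I, 'd') = CLOSURE({ [A → αX.β] : [A → α.Xβ] ∈ I, X = 'd' })

Items with dot before 'd', with the dot advanced:
  [P → . d X y] → [P → d . X y]
Closure of the advanced items:
  [P → d . X y] has the dot before X: add [X → . f], [X → . y]

GOTO = { [P → d . X y], [X → . f], [X → . y] }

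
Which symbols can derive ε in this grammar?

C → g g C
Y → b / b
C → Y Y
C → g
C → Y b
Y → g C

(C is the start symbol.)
None

A non-terminal is nullable if it can derive ε (the empty string): either it has an ε-production, or it has a production whose right-hand side consists entirely of nullable non-terminals.

There are no ε-productions, so no non-terminal can derive ε.
No non-terminals are nullable.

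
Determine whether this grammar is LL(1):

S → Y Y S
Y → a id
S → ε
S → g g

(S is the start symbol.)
Yes, the grammar is LL(1).

Relevant sets:
  FIRST(Y) = { 'a' }
  FOLLOW(S) = { $ }

For S:
  PREDICT(S → Y Y S) = { 'a' }
  PREDICT(S → ε) = { $ }
  PREDICT(S → g g) = { 'g' }
Y has a single production, so nothing to check there.

All predict sets are disjoint. The grammar IS LL(1).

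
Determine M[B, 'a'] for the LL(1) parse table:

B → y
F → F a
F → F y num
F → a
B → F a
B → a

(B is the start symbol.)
B → F a, B → a

To find M[B, 'a'], we find productions for B where 'a' is in the predict set (PREDICT(N → α) = (FIRST(α) \ {ε}) ∪ (FOLLOW(N) if α ⇒* ε)).

Relevant sets:
  FIRST(F) = { 'a' }

B → y: PREDICT = { 'y' }
B → F a: PREDICT = { 'a' }
  'a' is in predict set, so this production goes in M[B, 'a']
B → a: PREDICT = { 'a' }
  'a' is in predict set, so this production goes in M[B, 'a']

M[B, 'a'] = B → F a, B → a  (a multiply-defined cell — the grammar is not LL(1))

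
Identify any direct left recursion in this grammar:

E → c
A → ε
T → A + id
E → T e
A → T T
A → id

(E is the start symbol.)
No direct left recursion

Direct left recursion occurs when N → N α for some non-terminal N (the right-hand side begins with the left-hand side itself).

E → c: starts with c
A → ε: starts with ε
T → A + id: starts with A
E → T e: starts with T
A → T T: starts with T
A → id: starts with id

No direct left recursion found.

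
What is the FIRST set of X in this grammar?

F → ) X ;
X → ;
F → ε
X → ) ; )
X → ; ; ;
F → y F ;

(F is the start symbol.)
From X → ;:
  - ';' is a terminal: add ';' and stop
From X → ) ; ):
  - ')' is a terminal: add ')' and stop
From X → ; ; ;:
  - ';' is a terminal: add ';' and stop

Collecting: FIRST(X) = { ')', ';' }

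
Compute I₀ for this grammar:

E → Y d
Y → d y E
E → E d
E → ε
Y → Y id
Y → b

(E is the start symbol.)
{ [E → . E d], [E → . Y d], [E → .], [E' → . E], [Y → . Y id], [Y → . b], [Y → . d y E] }

First, augment the grammar with E' → E
I₀ = CLOSURE({ [E' → . E] }):
  [E' → . E] has the dot before E: add [E → . Y d], [E → . E d], [E → .]
  [E → . Y d] has the dot before Y: add [Y → . d y E], [Y → . Y id], [Y → . b]
No further items can be added.

I₀ = { [E → . E d], [E → . Y d], [E → .], [E' → . E], [Y → . Y id], [Y → . b], [Y → . d y E] }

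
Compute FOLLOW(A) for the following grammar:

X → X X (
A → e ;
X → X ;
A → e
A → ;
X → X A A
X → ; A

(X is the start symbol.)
To compute FOLLOW(A), find every occurrence of A on a right-hand side N → α A β: add FIRST(β) \ {ε}, and if β is empty or nullable also add FOLLOW(N). Iterate to a fixed point.

In X → X A A: A is followed by A, add FIRST(A) \ {ε} = { ';', 'e' }
In X → X A A: A is at the end, add FOLLOW(X)
In X → ; A: A is at the end, add FOLLOW(X)

The FOLLOW sets referred to above (computed the same way, to a fixed point):
  FOLLOW(X) = { $, '(', ';', 'e' }

Taking the union: FOLLOW(A) = { $, '(', ';', 'e' }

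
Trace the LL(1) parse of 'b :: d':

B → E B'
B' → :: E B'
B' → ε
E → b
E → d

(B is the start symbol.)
LL(1) parsing maintains a stack (initially the start symbol over $) and the input. At each step: if the stack top is a terminal, match it against the current input token; if it is a non-terminal N, replace it with the RHS of M[N, lookahead] (the unique production whose predict set contains the lookahead).

Stack is shown with the top on the left.

Stack      Input     Action
---------------------------
B $        b :: d $  output B → E B'
E B' $     b :: d $  output E → b
b B' $     b :: d $  match 'b'
B' $       :: d $    output B' → :: E B'
:: E B' $  :: d $    match '::'
E B' $     d $       output E → d
d B' $     d $       match 'd'
B' $       $         output B' → ε
$          $         accept

The string is accepted.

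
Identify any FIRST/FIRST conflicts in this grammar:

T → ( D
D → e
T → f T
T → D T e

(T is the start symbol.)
No FIRST/FIRST conflicts.

A FIRST/FIRST conflict occurs when two productions N → α and N → β for the same non-terminal have FIRST(α) ∩ FIRST(β) ≠ ∅ (with ε ∈ FIRST of a nullable right-hand side, so two nullable alternatives also conflict).

FIRST sets of the non-terminals at (or reachable through a nullable prefix from) the front of some alternative:
  FIRST(D) = { 'e' }

Productions for T:
  T → ( D: FIRST = { '(' }
  T → f T: FIRST = { 'f' }
  T → D T e: FIRST = { 'e' }
D has only one production, so no FIRST/FIRST conflict is possible there.

All alternatives of each non-terminal have pairwise disjoint FIRST sets.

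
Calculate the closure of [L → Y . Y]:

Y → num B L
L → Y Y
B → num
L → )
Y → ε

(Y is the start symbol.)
{ [L → Y . Y], [Y → . num B L], [Y → .] }

Start with: [L → Y . Y]
  [L → Y . Y] has the dot before Y: add [Y → . num B L], [Y → .]
No further items can be added.

CLOSURE = { [L → Y . Y], [Y → . num B L], [Y → .] }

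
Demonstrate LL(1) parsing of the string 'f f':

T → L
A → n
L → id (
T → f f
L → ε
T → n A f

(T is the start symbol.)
Stack is shown with the top on the left.

Stack  Input  Action
--------------------
T $    f f $  output T → f f
f f $  f f $  match 'f'
f $    f $    match 'f'
$      $      accept

The string is accepted.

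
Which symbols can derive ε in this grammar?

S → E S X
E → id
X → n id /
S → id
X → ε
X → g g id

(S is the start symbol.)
{ 'X' }

A non-terminal is nullable if it can derive ε (the empty string): either it has an ε-production, or it has a production whose right-hand side consists entirely of nullable non-terminals.

ε-productions: X → ε
So X is immediately nullable.
No further non-terminal can be added: every production for the remaining non-terminals contains a terminal or a non-nullable non-terminal.
Nullable = { 'X' }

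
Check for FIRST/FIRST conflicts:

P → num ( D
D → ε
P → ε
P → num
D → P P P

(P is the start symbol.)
Yes. P → num '(' D / P → num on { 'num' }; D → ε / D → P P P on { ε }

A FIRST/FIRST conflict occurs when two productions N → α and N → β for the same non-terminal have FIRST(α) ∩ FIRST(β) ≠ ∅ (with ε ∈ FIRST of a nullable right-hand side, so two nullable alternatives also conflict).

FIRST sets of the non-terminals at (or reachable through a nullable prefix from) the front of some alternative:
  FIRST(P) = { 'num', ε }

Productions for P:
  P → num ( D: FIRST = { 'num' }
  P → ε: FIRST = { ε }
  P → num: FIRST = { 'num' }
Productions for D:
  D → ε: FIRST = { ε }
  D → P P P: FIRST = { 'num', ε }

Conflict for P: P → num ( D and P → num
  Overlap: { 'num' }
Conflict for D: D → ε and D → P P P
  Overlap: { ε }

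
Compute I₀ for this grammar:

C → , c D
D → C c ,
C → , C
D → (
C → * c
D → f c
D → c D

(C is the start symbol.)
First, augment the grammar with C' → C
I₀ = CLOSURE({ [C' → . C] }):
  [C' → . C] has the dot before C: add [C → . , c D], [C → . , C], [C → . * c]
No further items can be added.

I₀ = { [C → . * c], [C → . , C], [C → . , c D], [C' → . C] }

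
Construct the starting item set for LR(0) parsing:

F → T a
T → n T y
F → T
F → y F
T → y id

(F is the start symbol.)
First, augment the grammar with F' → F
I₀ = CLOSURE({ [F' → . F] }):
  [F' → . F] has the dot before F: add [F → . T a], [F → . T], [F → . y F]
  [F → . T a] has the dot before T: add [T → . n T y], [T → . y id]
No further items can be added.

I₀ = { [F → . T a], [F → . T], [F → . y F], [F' → . F], [T → . n T y], [T → . y id] }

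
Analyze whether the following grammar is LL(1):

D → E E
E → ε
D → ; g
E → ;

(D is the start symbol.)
A grammar is LL(1) if for each non-terminal N with multiple productions, the predict sets of those productions are pairwise disjoint, where PREDICT(N → α) = (FIRST(α) \ {ε}) ∪ (FOLLOW(N) if α ⇒* ε).

Relevant sets:
  FIRST(E) = { ';', ε }
  FOLLOW(D) = { $ }
  FOLLOW(E) = { $, ';' }

For D:
  PREDICT(D → E E) = { $, ';' }
  PREDICT(D → ';' g) = { ';' }
For E:
  PREDICT(E → ε) = { $, ';' }
  PREDICT(E → ';') = { ';' }

Conflict found: Predict set conflict for D: { ';' }
The grammar is NOT LL(1).

Answer: No. Predict set conflict for D: { ';' }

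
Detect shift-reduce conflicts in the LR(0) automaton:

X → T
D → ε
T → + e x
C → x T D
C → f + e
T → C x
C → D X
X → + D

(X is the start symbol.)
A shift-reduce conflict occurs when an LR(0) state has both:
  - a complete (reduce) item [A → α .] (dot at the end), and
  - a shift item [B → β . c γ] (dot before a terminal).

Augment with X' → X and build the canonical LR(0) collection (I0 = CLOSURE({[X' → . X]}), then GOTO on every symbol after a dot until no new states appear). It has 18 states:
  I0: { [C → . D X], [C → . f + e], [C → . x T D], [D → .], [T → . + e x], [T → . C x], [X → . + D], [X → . T], [X' → . X] }  — shift, reduce
  I1: { [D → .], [T → + . e x], [X → + . D] }  — shift, reduce
  I2: { [T → C . x] }  — shift
  I3: { [C → . D X], [C → . f + e], [C → . x T D], [C → D . X], [D → .], [T → . + e x], [T → . C x], [X → . + D], [X → . T] }  — shift, reduce
  I4: { [X → T .] }  — reduce
  I5: { [X' → X .] }  — accept
  I6: { [C → f . + e] }  — shift
  I7: { [C → . D X], [C → . f + e], [C → . x T D], [C → x . T D], [D → .], [T → . + e x], [T → . C x] }  — shift, reduce
  I8: { [T → + . e x] }  — shift
  I9: { [C → x T . D], [D → .] }  — reduce
  I10: { [C → x T D .] }  — reduce
  I11: { [T → + e . x] }  — shift
  I12: { [T → + e x .] }  — reduce
  I13: { [C → f + . e] }  — shift
  I14: { [C → f + e .] }  — reduce
  I15: { [C → D X .] }  — reduce
  I16: { [T → C x .] }  — reduce
  I17: { [X → + D .] }  — reduce

I0 contains reduce item [D → .] and shift items [C → . f + e], [C → . x T D], [T → . + e x], [X → . + D] — shift-reduce conflict.
I1 contains reduce item [D → .] and shift item [T → + . e x] — shift-reduce conflict.
I3 contains reduce item [D → .] and shift items [C → . f + e], [C → . x T D], [T → . + e x], [X → . + D] — shift-reduce conflict.
I7 contains reduce item [D → .] and shift items [C → . f + e], [C → . x T D], [T → . + e x] — shift-reduce conflict.

Answer: Yes — I0: [D → .] vs [C → . f + e]; I1: [D → .] vs [T → + . e x]; I3: [D → .] vs [C → . f + e]; I7: [D → .] vs [C → . f + e]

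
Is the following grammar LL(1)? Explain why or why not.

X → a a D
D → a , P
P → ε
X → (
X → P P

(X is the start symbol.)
Yes, the grammar is LL(1).

A grammar is LL(1) if for each non-terminal N with multiple productions, the predict sets of those productions are pairwise disjoint, where PREDICT(N → α) = (FIRST(α) \ {ε}) ∪ (FOLLOW(N) if α ⇒* ε).

Relevant sets:
  FIRST(P) = { ε }
  FOLLOW(X) = { $ }

For X:
  PREDICT(X → a a D) = { 'a' }
  PREDICT(X → '(') = { '(' }
  PREDICT(X → P P) = { $ }
D, P have a single production, so nothing to check there.

All predict sets are disjoint. The grammar IS LL(1).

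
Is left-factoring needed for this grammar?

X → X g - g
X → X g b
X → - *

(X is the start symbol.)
Yes, X has productions with common prefix 'X g'

Left-factoring is needed when two productions for the same non-terminal
share a common prefix on the right-hand side.

Productions for X:
  X → X g - g
  X → X g b
  X → - *

Found common prefix 'X g' in productions for X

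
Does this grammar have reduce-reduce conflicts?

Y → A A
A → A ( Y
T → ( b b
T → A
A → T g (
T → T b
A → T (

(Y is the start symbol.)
Augment with Y' → Y and build the canonical LR(0) collection (I0 = CLOSURE({[Y' → . Y]}), then GOTO on every symbol after a dot until no new states appear). It has 15 states:
  I0: { [A → . A ( Y], [A → . T (], [A → . T g (], [T → . ( b b], [T → . A], [T → . T b], [Y → . A A], [Y' → . Y] }  — shift
  I1: { [T → ( . b b] }  — shift
  I2: { [A → . A ( Y], [A → . T (], [A → . T g (], [A → A . ( Y], [T → . ( b b], [T → . A], [T → . T b], [T → A .], [Y → A . A] }  — shift, reduce
  I3: { [A → T . (], [A → T . g (], [T → T . b] }  — shift
  I4: { [Y' → Y .] }  — accept
  I5: { [A → T ( .] }  — reduce
  I6: { [T → T b .] }  — reduce
  I7: { [A → T g . (] }  — shift
  I8: { [A → T g ( .] }  — reduce
  I9: { [A → . A ( Y], [A → . T (], [A → . T g (], [A → A ( . Y], [T → ( . b b], [T → . ( b b], [T → . A], [T → . T b], [Y → . A A] }  — shift
  I10: { [A → A . ( Y], [T → A .], [Y → A A .] }  — shift, 2 reduces
  I11: { [A → . A ( Y], [A → . T (], [A → . T g (], [A → A ( . Y], [T → . ( b b], [T → . A], [T → . T b], [Y → . A A] }  — shift
  I12: { [A → A ( Y .] }  — reduce
  I13: { [T → ( b . b] }  — shift
  I14: { [T → ( b b .] }  — reduce

I10 contains complete items [T → A .], [Y → A A .] — reduce-reduce conflict.

Answer: Yes — I10: [T → A .] vs [Y → A A .]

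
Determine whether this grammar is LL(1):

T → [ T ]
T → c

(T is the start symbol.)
Yes, the grammar is LL(1).

A grammar is LL(1) if for each non-terminal N with multiple productions, the predict sets of those productions are pairwise disjoint, where PREDICT(N → α) = (FIRST(α) \ {ε}) ∪ (FOLLOW(N) if α ⇒* ε).

For T:
  PREDICT(T → '[' T ']') = { '[' }
  PREDICT(T → c) = { 'c' }

All predict sets are disjoint. The grammar IS LL(1).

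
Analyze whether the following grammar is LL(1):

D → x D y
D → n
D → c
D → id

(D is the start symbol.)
Yes, the grammar is LL(1).

A grammar is LL(1) if for each non-terminal N with multiple productions, the predict sets of those productions are pairwise disjoint, where PREDICT(N → α) = (FIRST(α) \ {ε}) ∪ (FOLLOW(N) if α ⇒* ε).

For D:
  PREDICT(D → x D y) = { 'x' }
  PREDICT(D → n) = { 'n' }
  PREDICT(D → c) = { 'c' }
  PREDICT(D → id) = { 'id' }

All predict sets are disjoint. The grammar IS LL(1).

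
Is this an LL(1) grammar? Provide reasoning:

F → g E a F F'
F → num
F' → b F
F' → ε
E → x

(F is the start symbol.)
A grammar is LL(1) if for each non-terminal N with multiple productions, the predict sets of those productions are pairwise disjoint, where PREDICT(N → α) = (FIRST(α) \ {ε}) ∪ (FOLLOW(N) if α ⇒* ε).

Relevant sets:
  FOLLOW(F') = { $, 'b' }

For F:
  PREDICT(F → g E a F F') = { 'g' }
  PREDICT(F → num) = { 'num' }
For F':
  PREDICT(F' → b F) = { 'b' }
  PREDICT(F' → ε) = { $, 'b' }
E has a single production, so nothing to check there.

Conflict found: Predict set conflict for F': { 'b' }
The grammar is NOT LL(1).

Answer: No. Predict set conflict for F': { 'b' }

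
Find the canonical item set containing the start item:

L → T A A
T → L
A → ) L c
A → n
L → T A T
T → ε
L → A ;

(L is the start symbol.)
First, augment the grammar with L' → L
I₀ = CLOSURE({ [L' → . L] }):
  [L' → . L] has the dot before L: add [L → . T A A], [L → . T A T], [L → . A ;]
  [L → . T A A] has the dot before T: add [T → . L], [T → .]
  [L → . A ;] has the dot before A: add [A → . ) L c], [A → . n]
No further items can be added.

I₀ = { [A → . ) L c], [A → . n], [L → . A ;], [L → . T A A], [L → . T A T], [L' → . L], [T → . L], [T → .] }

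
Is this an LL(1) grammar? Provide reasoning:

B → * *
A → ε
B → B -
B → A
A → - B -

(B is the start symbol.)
A grammar is LL(1) if for each non-terminal N with multiple productions, the predict sets of those productions are pairwise disjoint, where PREDICT(N → α) = (FIRST(α) \ {ε}) ∪ (FOLLOW(N) if α ⇒* ε).

Relevant sets:
  FIRST(B) = { '*', '-', ε }
  FIRST(A) = { '-', ε }
  FOLLOW(B) = { $, '-' }
  FOLLOW(A) = { $, '-' }

For B:
  PREDICT(B → '*' '*') = { '*' }
  PREDICT(B → B '-') = { '*', '-' }
  PREDICT(B → A) = { $, '-' }
For A:
  PREDICT(A → ε) = { $, '-' }
  PREDICT(A → '-' B '-') = { '-' }

Conflict found: Predict set conflict for B: { '*' }
The grammar is NOT LL(1).

Answer: No. Predict set conflict for B: { '*' }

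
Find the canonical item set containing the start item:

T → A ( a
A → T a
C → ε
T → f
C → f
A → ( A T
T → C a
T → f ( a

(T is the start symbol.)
{ [A → . ( A T], [A → . T a], [C → . f], [C → .], [T → . A ( a], [T → . C a], [T → . f ( a], [T → . f], [T' → . T] }

First, augment the grammar with T' → T
I₀ = CLOSURE({ [T' → . T] }):
  [T' → . T] has the dot before T: add [T → . A ( a], [T → . f], [T → . C a], [T → . f ( a]
  [T → . A ( a] has the dot before A: add [A → . T a], [A → . ( A T]
  [T → . C a] has the dot before C: add [C → .], [C → . f]
No further items can be added.

I₀ = { [A → . ( A T], [A → . T a], [C → . f], [C → .], [T → . A ( a], [T → . C a], [T → . f ( a], [T → . f], [T' → . T] }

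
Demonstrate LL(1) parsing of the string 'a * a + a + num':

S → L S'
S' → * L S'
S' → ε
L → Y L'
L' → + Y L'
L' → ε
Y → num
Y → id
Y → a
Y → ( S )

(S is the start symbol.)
LL(1) parsing maintains a stack (initially the start symbol over $) and the input. At each step: if the stack top is a terminal, match it against the current input token; if it is a non-terminal N, replace it with the RHS of M[N, lookahead] (the unique production whose predict set contains the lookahead).

Stack is shown with the top on the left.

Stack        Input              Action
--------------------------------------
S $          a * a + a + num $  output S → L S'
L S' $       a * a + a + num $  output L → Y L'
Y L' S' $    a * a + a + num $  output Y → a
a L' S' $    a * a + a + num $  match 'a'
L' S' $      * a + a + num $    output L' → ε
S' $         * a + a + num $    output S' → * L S'
* L S' $     * a + a + num $    match '*'
L S' $       a + a + num $      output L → Y L'
Y L' S' $    a + a + num $      output Y → a
a L' S' $    a + a + num $      match 'a'
L' S' $      + a + num $        output L' → + Y L'
+ Y L' S' $  + a + num $        match '+'
Y L' S' $    a + num $          output Y → a
a L' S' $    a + num $          match 'a'
L' S' $      + num $            output L' → + Y L'
+ Y L' S' $  + num $            match '+'
Y L' S' $    num $              output Y → num
num L' S' $  num $              match 'num'
L' S' $      $                  output L' → ε
S' $         $                  output S' → ε
$            $                  accept

The string is accepted.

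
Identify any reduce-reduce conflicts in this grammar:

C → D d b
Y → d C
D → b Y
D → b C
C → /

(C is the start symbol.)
A reduce-reduce conflict occurs when an LR(0) state has two complete items [A → α .] and [B → β .] — both call for a reduction, and with no lookahead the parser cannot choose between them.

Augment with C' → C and build the canonical LR(0) collection (I0 = CLOSURE({[C' → . C]}), then GOTO on every symbol after a dot until no new states appear). It has 11 states:
  I0: { [C → . /], [C → . D d b], [C' → . C], [D → . b C], [D → . b Y] }  — shift
  I1: { [C → / .] }  — reduce
  I2: { [C' → C .] }  — accept
  I3: { [C → D . d b] }  — shift
  I4: { [C → . /], [C → . D d b], [D → . b C], [D → . b Y], [D → b . C], [D → b . Y], [Y → . d C] }  — shift
  I5: { [D → b C .] }  — reduce
  I6: { [D → b Y .] }  — reduce
  I7: { [C → . /], [C → . D d b], [D → . b C], [D → . b Y], [Y → d . C] }  — shift
  I8: { [Y → d C .] }  — reduce
  I9: { [C → D d . b] }  — shift
  I10: { [C → D d b .] }  — reduce

No state contains more than one complete item.

Answer: No reduce-reduce conflicts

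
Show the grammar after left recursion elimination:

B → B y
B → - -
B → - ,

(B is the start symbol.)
B is directly left-recursive. The standard transformation for
  A → A α₁ | ... | A α_m | β₁ | ... | β_n
is
  A  → β₁ A' | ... | β_n A'
  A' → α₁ A' | ... | α_m A' | ε

B → - - becomes B → - - B'
B → - , becomes B → - , B'
B → B y becomes B' → y B'
Add B' → ε

Resulting grammar:
B → - - B'
B → - , B'
B' → y B'
B' → ε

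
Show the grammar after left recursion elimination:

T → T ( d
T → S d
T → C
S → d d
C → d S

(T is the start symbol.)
T is directly left-recursive. The standard transformation for
  A → A α₁ | ... | A α_m | β₁ | ... | β_n
is
  A  → β₁ A' | ... | β_n A'
  A' → α₁ A' | ... | α_m A' | ε

T → S d becomes T → S d T'
T → C becomes T → C T'
T → T ( d becomes T' → ( d T'
Add T' → ε

Productions for other non-terminals are unchanged:
  S → d d
  C → d S

Resulting grammar:
T → S d T'
T → C T'
T' → ( d T'
T' → ε
S → d d
C → d S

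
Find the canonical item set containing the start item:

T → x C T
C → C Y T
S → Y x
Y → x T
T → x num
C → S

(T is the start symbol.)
{ [T → . x C T], [T → . x num], [T' → . T] }

First, augment the grammar with T' → T
I₀ = CLOSURE({ [T' → . T] }):
  [T' → . T] has the dot before T: add [T → . x C T], [T → . x num]
No further items can be added.

I₀ = { [T → . x C T], [T → . x num], [T' → . T] }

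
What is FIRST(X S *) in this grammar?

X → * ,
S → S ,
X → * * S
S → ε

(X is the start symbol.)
{ '*' }

FIRST sets of the non-terminals involved (from the grammar, by fixed-point iteration):
  FIRST(X) = { '*' }

To compute FIRST(X S *), process the symbols left to right:
Symbol X is a non-terminal. Add FIRST(X) \ {ε} = { '*' }
X is not nullable (ε ∉ FIRST(X)), so stop here.
FIRST(X S *) = { '*' }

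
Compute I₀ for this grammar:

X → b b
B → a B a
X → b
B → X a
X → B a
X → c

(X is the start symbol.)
{ [B → . X a], [B → . a B a], [X → . B a], [X → . b b], [X → . b], [X → . c], [X' → . X] }

First, augment the grammar with X' → X
I₀ = CLOSURE({ [X' → . X] }):
  [X' → . X] has the dot before X: add [X → . b b], [X → . b], [X → . B a], [X → . c]
  [X → . B a] has the dot before B: add [B → . a B a], [B → . X a]
No further items can be added.

I₀ = { [B → . X a], [B → . a B a], [X → . B a], [X → . b b], [X → . b], [X → . c], [X' → . X] }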